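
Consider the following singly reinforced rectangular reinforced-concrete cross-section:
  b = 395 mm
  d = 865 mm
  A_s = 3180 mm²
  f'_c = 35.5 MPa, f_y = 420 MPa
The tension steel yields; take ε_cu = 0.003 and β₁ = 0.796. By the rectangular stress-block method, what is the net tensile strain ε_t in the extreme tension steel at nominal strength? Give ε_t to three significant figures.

a = A_s f_y/(0.85 f'_c b) = 112.06 mm.
β₁ = 0.796, so c = a/β₁ = 112.06/0.796 = 140.78 mm.
From the linear strain diagram with ε_cu = 0.003: ε_t = 0.003 (d − c)/c = 0.003 × (865 − 140.78)/140.78 = 0.0154.
Since ε_t ≥ 0.005, the section is tension-controlled.

ε_t ≈ 0.0154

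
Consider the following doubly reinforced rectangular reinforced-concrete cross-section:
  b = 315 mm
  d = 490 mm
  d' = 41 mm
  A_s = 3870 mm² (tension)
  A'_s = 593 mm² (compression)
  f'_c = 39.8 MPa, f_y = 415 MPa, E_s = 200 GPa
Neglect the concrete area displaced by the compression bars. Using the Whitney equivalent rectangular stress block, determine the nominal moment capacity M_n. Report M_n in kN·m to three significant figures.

Assume both tension and compression steel yield.
Net tension couple steel: A_s − A'_s = 3277 mm².
a = (A_s − A'_s) f_y / (0.85 f'_c b) = 1359955/(0.85 × 39.8 × 315) = 127.62 mm.
c = a/β₁ = 127.62/0.766 = 166.61 mm; ε'_s = 0.003(c − d')/c = 0.0023 ≥ f_y/E_s = 0.0021, so compression steel does yield.
M_n = (A_s − A'_s) f_y (d − a/2) + A'_s f_y (d − d') = [1359955 × (490 − 63.81) + 246095 × (490 − 41)] × 10⁻⁶ = 579.60 + 110.50 = 690.10 kN·m.

M_n ≈ 690 kN·m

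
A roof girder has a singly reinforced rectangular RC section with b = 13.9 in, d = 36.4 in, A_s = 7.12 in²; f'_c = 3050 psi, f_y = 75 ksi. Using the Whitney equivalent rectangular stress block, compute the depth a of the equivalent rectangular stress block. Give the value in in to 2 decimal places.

T = A_s f_y = 7.12 × 75 = 534 kips.
a = T/(0.85 f'_c b) = 534/(0.85 × 3.05 × 13.9) = 14.82 in.

a ≈ 14.82 in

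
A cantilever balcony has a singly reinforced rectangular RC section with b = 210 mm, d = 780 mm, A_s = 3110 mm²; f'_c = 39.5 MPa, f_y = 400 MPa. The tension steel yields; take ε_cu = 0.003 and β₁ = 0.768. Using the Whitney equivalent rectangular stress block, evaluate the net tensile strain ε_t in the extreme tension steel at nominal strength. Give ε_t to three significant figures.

a = A_s f_y/(0.85 f'_c b) = 176.44 mm.
β₁ = 0.768, so c = a/β₁ = 176.44/0.768 = 229.74 mm.
From the linear strain diagram with ε_cu = 0.003: ε_t = 0.003 (d − c)/c = 0.003 × (780 − 229.74)/229.74 = 0.00719.
Since ε_t ≥ 0.005, the section is tension-controlled.

ε_t ≈ 0.00719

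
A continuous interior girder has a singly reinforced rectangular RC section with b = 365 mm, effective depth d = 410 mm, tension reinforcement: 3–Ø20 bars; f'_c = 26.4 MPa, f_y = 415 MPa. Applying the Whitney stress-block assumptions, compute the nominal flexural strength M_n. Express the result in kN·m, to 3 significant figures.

M_n ≈ 151 kN·m

A_s = 3 × 314 = 942 mm².
T = A_s f_y = 942 × 415 = 390930 N = 390.93 kN.
From C = T: a = T/(0.85 f'_c b) = 390930/(0.85 × 26.4 × 365) = 47.73 mm.
M_n = T(d − a/2) = 390.93 kN × (410 − 23.865) mm = 150.95 kN·m.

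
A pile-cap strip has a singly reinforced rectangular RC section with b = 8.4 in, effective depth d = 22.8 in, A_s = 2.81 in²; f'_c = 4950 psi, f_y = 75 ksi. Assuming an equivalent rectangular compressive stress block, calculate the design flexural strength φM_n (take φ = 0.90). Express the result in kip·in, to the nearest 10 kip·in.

φM_n ≈ 3760 kip·in

T = A_s f_y = 2.81 × 75 = 210.75 kips.
a = T/(0.85 f'_c b) = 210.75/(0.85 × 4.95 × 8.4) = 5.963 in.
M_n = T(d − a/2) = 210.75 × (22.8 − 2.9815) = 4176.7 kip·in.
φM_n = 0.90 × 4176.7 = 3759.0 kip·in.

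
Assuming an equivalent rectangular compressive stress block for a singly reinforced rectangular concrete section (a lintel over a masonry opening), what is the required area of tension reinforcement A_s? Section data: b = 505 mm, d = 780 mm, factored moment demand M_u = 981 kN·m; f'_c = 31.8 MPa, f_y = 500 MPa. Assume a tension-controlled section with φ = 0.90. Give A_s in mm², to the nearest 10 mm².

M_n = M_u/φ = 981/0.90 = 1090 kN·m.
With M_n = 0.85 f'_c a b (d − a/2), solve the quadratic for a:
a = d − √(d² − 2M_n/(0.85 f'_c b)) = 780 − √(780² − 2 × 1090×10⁶/(0.85 × 31.8 × 505)) = 110.15 mm.
A_s = 0.85 f'_c a b / f_y = 0.85 × 31.8 × 110.15 × 505 / 500 = 3007.1 mm².

A_s ≈ 3010 mm²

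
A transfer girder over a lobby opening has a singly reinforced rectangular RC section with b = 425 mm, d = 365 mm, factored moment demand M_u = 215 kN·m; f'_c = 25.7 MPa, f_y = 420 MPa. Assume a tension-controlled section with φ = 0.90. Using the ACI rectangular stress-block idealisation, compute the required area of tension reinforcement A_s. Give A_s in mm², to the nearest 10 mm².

A_s ≈ 1750 mm²

M_n = M_u/φ = 215/0.90 = 238.889 kN·m.
With M_n = 0.85 f'_c a b (d − a/2), solve the quadratic for a:
a = d − √(d² − 2M_n/(0.85 f'_c b)) = 365 − √(365² − 2 × 238.889×10⁶/(0.85 × 25.7 × 425)) = 79.06 mm.
A_s = 0.85 f'_c a b / f_y = 0.85 × 25.7 × 79.06 × 425 / 420 = 1747.6 mm².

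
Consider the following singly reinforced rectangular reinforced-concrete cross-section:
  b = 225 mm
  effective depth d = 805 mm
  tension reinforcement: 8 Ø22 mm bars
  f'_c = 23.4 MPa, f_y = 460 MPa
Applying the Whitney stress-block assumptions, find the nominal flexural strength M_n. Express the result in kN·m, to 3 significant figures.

M_n ≈ 907 kN·m

A_s = 8 × 380 = 3040 mm².
T = A_s f_y = 3040 × 460 = 1398400 N = 1398.4 kN.
From C = T: a = T/(0.85 f'_c b) = 1398400/(0.85 × 23.4 × 225) = 312.47 mm.
M_n = T(d − a/2) = 1398.4 kN × (805 − 156.235) mm = 907.23 kN·m.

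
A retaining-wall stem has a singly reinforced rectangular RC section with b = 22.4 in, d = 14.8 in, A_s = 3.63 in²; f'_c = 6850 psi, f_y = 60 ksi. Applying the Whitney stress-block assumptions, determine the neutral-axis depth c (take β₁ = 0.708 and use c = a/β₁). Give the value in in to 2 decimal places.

T = A_s f_y = 3.63 × 60 = 217.8 kips.
a = T/(0.85 f'_c b) = 217.8/(0.85 × 6.85 × 22.4) = 1.6699 in.
With β₁ = 0.708, c = a/β₁ = 1.6699/0.708 = 2.36 in.

c ≈ 2.36 in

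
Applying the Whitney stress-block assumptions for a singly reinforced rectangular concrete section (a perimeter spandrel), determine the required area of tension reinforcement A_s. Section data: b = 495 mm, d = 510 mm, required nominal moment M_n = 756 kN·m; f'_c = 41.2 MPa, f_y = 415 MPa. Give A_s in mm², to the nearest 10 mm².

With M_n = 0.85 f'_c a b (d − a/2), solve the quadratic for a:
a = d − √(d² − 2M_n/(0.85 f'_c b)) = 510 − √(510² − 2 × 756×10⁶/(0.85 × 41.2 × 495)) = 94.22 mm.
A_s = 0.85 f'_c a b / f_y = 0.85 × 41.2 × 94.22 × 495 / 415 = 3935.6 mm².

A_s ≈ 3940 mm²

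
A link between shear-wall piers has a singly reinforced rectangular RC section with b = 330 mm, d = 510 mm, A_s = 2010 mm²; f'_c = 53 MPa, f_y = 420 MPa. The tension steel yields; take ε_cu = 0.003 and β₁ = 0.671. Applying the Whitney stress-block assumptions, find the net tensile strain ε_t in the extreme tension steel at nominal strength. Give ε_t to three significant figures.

a = A_s f_y/(0.85 f'_c b) = 56.79 mm.
β₁ = 0.671, so c = a/β₁ = 56.79/0.671 = 84.63 mm.
From the linear strain diagram with ε_cu = 0.003: ε_t = 0.003 (d − c)/c = 0.003 × (510 − 84.63)/84.63 = 0.0151.
Since ε_t ≥ 0.005, the section is tension-controlled.

ε_t ≈ 0.0151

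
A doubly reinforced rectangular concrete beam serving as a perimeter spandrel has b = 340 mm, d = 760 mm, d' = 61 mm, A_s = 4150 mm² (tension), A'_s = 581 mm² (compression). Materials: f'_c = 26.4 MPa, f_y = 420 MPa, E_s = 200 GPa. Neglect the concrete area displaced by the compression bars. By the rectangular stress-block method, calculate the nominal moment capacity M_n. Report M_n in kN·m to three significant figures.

Assume both tension and compression steel yield.
Net tension couple steel: A_s − A'_s = 3569 mm².
a = (A_s − A'_s) f_y / (0.85 f'_c b) = 1498980/(0.85 × 26.4 × 340) = 196.47 mm.
c = a/β₁ = 196.47/0.85 = 231.14 mm; ε'_s = 0.003(c − d')/c = 0.0022 ≥ f_y/E_s = 0.0021, so compression steel does yield.
M_n = (A_s − A'_s) f_y (d − a/2) + A'_s f_y (d − d') = [1498980 × (760 − 98.235) + 244020 × (760 − 61)] × 10⁻⁶ = 991.97 + 170.57 = 1162.54 kN·m.

M_n ≈ 1160 kN·m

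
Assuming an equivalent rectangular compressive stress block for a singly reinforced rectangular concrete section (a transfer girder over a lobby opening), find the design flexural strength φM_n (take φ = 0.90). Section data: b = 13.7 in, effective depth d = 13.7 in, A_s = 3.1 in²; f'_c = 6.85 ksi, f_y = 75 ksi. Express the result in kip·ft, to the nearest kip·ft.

T = A_s f_y = 3.1 × 75 = 232.5 kips.
a = T/(0.85 f'_c b) = 232.5/(0.85 × 6.85 × 13.7) = 2.915 in.
M_n = T(d − a/2) = 232.5 × (13.7 − 1.4575) = 2846.4 kip·in = 2846.4/12 = 237.20 kip·ft.
φM_n = 0.90 × 237.20 = 213.48 kip·ft.

φM_n ≈ 213 kip·ft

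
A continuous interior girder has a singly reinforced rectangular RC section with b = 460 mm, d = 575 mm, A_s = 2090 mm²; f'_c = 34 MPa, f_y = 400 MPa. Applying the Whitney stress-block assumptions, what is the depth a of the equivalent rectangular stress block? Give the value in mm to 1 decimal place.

a ≈ 62.9 mm

T = A_s f_y = 2090 × 400 = 836000 N = 836 kN.
Setting C = 0.85 f'_c a b equal to T: a = 836000/(0.85 × 34 × 460) = 62.9 mm.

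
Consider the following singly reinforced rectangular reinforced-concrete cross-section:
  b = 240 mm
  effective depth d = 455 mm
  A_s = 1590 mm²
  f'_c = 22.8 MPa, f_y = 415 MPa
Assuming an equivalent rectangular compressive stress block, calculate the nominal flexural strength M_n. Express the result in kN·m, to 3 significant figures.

T = A_s f_y = 1590 × 415 = 659850 N = 659.85 kN.
From C = T: a = T/(0.85 f'_c b) = 659850/(0.85 × 22.8 × 240) = 141.87 mm.
M_n = T(d − a/2) = 659.85 kN × (455 − 70.935) mm = 253.43 kN·m.

M_n ≈ 253 kN·m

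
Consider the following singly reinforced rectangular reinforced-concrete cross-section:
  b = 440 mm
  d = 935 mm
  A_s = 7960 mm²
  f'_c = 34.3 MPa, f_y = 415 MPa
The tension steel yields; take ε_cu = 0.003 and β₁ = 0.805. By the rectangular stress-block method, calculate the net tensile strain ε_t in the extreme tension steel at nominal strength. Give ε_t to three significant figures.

ε_t ≈ 0.00577

a = A_s f_y/(0.85 f'_c b) = 257.51 mm.
β₁ = 0.805, so c = a/β₁ = 257.51/0.805 = 319.89 mm.
From the linear strain diagram with ε_cu = 0.003: ε_t = 0.003 (d − c)/c = 0.003 × (935 − 319.89)/319.89 = 0.00577.
Since ε_t ≥ 0.005, the section is tension-controlled.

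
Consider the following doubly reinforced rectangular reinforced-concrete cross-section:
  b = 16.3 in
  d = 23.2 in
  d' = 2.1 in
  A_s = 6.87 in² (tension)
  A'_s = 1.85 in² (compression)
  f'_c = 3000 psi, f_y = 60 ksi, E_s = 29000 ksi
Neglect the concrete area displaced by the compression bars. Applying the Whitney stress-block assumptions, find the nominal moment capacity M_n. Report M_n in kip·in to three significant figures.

Assume both steels yield.
a = (A_s − A'_s) f_y/(0.85 f'_c b) = (6.87 − 1.85) × 60/(0.85 × 3 × 16.3) = 7.246 in.
c = a/β₁ = 7.246/0.85 = 8.525 in; ε'_s = 0.003(c − d')/c = 0.0023 ≥ ε_y = 0.0021, so the compression steel yields.
M_n = (A_s − A'_s) f_y (d − a/2) + A'_s f_y (d − d') = 301.2 × (23.2 − 3.623) + 111 × (23.2 − 2.1) = 5896.6 + 2342.1 = 8238.7 kip·in.

M_n ≈ 8240 kip·in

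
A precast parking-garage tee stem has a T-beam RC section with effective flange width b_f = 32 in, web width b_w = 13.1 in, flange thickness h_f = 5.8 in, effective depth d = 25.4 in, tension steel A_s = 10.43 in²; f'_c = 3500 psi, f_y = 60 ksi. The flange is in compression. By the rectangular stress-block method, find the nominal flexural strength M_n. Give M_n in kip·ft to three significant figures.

M_n ≈ 1150 kip·ft

Tension: T = A_s f_y = 10.43 × 60 = 625.8 kips.
Try a within the flange: a = T/(0.85 f'_c b_f) = 625.8/(0.85 × 3.5 × 32) = 6.574 in.
a = 6.574 > h_f = 5.8 in: the block extends into the web. Split into flange-overhang and web parts.
C_f = 0.85 f'_c (b_f − b_w) h_f = 0.85 × 3.5 × (32 − 13.1) × 5.8 = 326.1 kips.
Remaining web compression depth: a_w = (T − C_f)/(0.85 f'_c b_w) = (625.8 − 326.1)/(0.85 × 3.5 × 13.1) = 7.690 in.
M_n = C_f(d − h_f/2) + (T − C_f)(d − a_w/2) = 326.1 × (25.4 − 2.9) + 299.7 × (25.4 − 3.845) = 7337.3 + 6460.0 = 13797.3 kip·in.
M_n = 13797.3/12 = 1149.78 kip·ft.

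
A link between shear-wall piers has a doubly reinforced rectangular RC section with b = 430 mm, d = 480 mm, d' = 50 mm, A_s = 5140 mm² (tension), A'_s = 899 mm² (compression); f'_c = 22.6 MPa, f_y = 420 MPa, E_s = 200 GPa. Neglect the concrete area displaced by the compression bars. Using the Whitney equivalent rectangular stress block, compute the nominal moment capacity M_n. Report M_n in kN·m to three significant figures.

M_n ≈ 825 kN·m

Assume both tension and compression steel yield.
Net tension couple steel: A_s − A'_s = 4241 mm².
a = (A_s − A'_s) f_y / (0.85 f'_c b) = 1781220/(0.85 × 22.6 × 430) = 215.64 mm.
c = a/β₁ = 215.64/0.85 = 253.69 mm; ε'_s = 0.003(c − d')/c = 0.0024 ≥ f_y/E_s = 0.0021, so compression steel does yield.
M_n = (A_s − A'_s) f_y (d − a/2) + A'_s f_y (d − d') = [1781220 × (480 − 107.82) + 377580 × (480 − 50)] × 10⁻⁶ = 662.93 + 162.36 = 825.29 kN·m.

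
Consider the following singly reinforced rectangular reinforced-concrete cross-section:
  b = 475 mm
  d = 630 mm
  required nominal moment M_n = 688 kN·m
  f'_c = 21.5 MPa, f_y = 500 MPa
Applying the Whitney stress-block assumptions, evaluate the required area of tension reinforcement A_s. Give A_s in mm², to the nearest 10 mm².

With M_n = 0.85 f'_c a b (d − a/2), solve the quadratic for a:
a = d − √(d² − 2M_n/(0.85 f'_c b)) = 630 − √(630² − 2 × 688×10⁶/(0.85 × 21.5 × 475)) = 141.75 mm.
A_s = 0.85 f'_c a b / f_y = 0.85 × 21.5 × 141.75 × 475 / 500 = 2461.0 mm².

A_s ≈ 2460 mm²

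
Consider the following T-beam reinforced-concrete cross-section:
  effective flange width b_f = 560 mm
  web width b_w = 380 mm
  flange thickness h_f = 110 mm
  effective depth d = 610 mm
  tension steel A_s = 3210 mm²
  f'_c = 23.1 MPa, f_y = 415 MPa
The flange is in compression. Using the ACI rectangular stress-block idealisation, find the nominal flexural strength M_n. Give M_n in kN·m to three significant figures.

M_n ≈ 732 kN·m

Tension: T = A_s f_y = 3210 × 415 = 1332150 N.
Try a within the flange: a = T/(0.85 f'_c b_f) = 1332150/(0.85 × 23.1 × 560) = 121.15 mm.
a = 121.15 > h_f = 110 mm: the block extends into the web. Split into flange-overhang and web parts.
C_f = 0.85 f'_c (b_f − b_w) h_f = 0.85 × 23.1 × (560 − 380) × 110 = 388773 N.
Remaining web compression depth: a_w = (T − C_f)/(0.85 f'_c b_w) = (1332150 − 388773)/(0.85 × 23.1 × 380) = 126.44 mm.
M_n = C_f(d − h_f/2) + (T − C_f)(d − a_w/2) = 388773 × (610 − 55) + 943377 × (610 − 63.22) = 215.77 + 515.82 = 731.59 × 10⁶ N·mm.
M_n = 731.59 kN·m.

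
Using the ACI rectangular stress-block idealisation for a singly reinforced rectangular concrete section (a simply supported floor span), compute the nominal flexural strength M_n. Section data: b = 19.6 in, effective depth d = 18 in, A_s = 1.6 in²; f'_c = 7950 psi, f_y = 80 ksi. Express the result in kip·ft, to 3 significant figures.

M_n ≈ 187 kip·ft

T = A_s f_y = 1.6 × 80 = 128 kips.
a = T/(0.85 f'_c b) = 128/(0.85 × 7.95 × 19.6) = 0.966 in.
M_n = T(d − a/2) = 128 × (18 − 0.483) = 2242.2 kip·in = 2242.2/12 = 186.85 kip·ft.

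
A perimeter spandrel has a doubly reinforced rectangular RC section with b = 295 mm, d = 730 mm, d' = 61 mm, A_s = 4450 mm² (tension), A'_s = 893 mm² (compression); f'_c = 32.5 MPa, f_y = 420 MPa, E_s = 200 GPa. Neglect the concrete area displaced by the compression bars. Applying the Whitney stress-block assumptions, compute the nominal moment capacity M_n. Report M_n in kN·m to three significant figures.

M_n ≈ 1200 kN·m

Assume both tension and compression steel yield.
Net tension couple steel: A_s − A'_s = 3557 mm².
a = (A_s − A'_s) f_y / (0.85 f'_c b) = 1493940/(0.85 × 32.5 × 295) = 183.32 mm.
c = a/β₁ = 183.32/0.818 = 224.11 mm; ε'_s = 0.003(c − d')/c = 0.0022 ≥ f_y/E_s = 0.0021, so compression steel does yield.
M_n = (A_s − A'_s) f_y (d − a/2) + A'_s f_y (d − d') = [1493940 × (730 − 91.66) + 375060 × (730 − 61)] × 10⁻⁶ = 953.64 + 250.92 = 1204.56 kN·m.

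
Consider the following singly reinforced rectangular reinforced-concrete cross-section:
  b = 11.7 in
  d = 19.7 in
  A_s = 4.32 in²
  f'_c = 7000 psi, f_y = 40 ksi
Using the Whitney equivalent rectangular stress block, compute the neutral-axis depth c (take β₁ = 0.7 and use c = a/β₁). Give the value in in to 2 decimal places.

T = A_s f_y = 4.32 × 40 = 172.8 kips.
a = T/(0.85 f'_c b) = 172.8/(0.85 × 7 × 11.7) = 2.4822 in.
With β₁ = 0.7, c = a/β₁ = 2.4822/0.7 = 3.55 in.

c ≈ 3.55 in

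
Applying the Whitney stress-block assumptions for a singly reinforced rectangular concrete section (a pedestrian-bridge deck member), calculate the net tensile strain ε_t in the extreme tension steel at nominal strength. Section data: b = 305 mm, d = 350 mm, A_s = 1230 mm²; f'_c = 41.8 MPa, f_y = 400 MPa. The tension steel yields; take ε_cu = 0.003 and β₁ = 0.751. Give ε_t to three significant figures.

ε_t ≈ 0.0144

a = A_s f_y/(0.85 f'_c b) = 45.40 mm.
β₁ = 0.751, so c = a/β₁ = 45.40/0.751 = 60.45 mm.
From the linear strain diagram with ε_cu = 0.003: ε_t = 0.003 (d − c)/c = 0.003 × (350 − 60.45)/60.45 = 0.0144.
Since ε_t ≥ 0.005, the section is tension-controlled.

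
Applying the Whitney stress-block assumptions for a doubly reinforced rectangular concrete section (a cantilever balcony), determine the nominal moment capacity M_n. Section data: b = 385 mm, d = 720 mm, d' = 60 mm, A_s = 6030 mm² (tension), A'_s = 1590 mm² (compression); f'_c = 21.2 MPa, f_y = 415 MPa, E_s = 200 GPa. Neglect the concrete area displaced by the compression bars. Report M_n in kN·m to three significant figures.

Assume both tension and compression steel yield.
Net tension couple steel: A_s − A'_s = 4440 mm².
a = (A_s − A'_s) f_y / (0.85 f'_c b) = 1842600/(0.85 × 21.2 × 385) = 265.59 mm.
c = a/β₁ = 265.59/0.85 = 312.46 mm; ε'_s = 0.003(c − d')/c = 0.0024 ≥ f_y/E_s = 0.0021, so compression steel does yield.
M_n = (A_s − A'_s) f_y (d − a/2) + A'_s f_y (d − d') = [1842600 × (720 − 132.795) + 659850 × (720 − 60)] × 10⁻⁶ = 1081.98 + 435.50 = 1517.48 kN·m.

M_n ≈ 1520 kN·m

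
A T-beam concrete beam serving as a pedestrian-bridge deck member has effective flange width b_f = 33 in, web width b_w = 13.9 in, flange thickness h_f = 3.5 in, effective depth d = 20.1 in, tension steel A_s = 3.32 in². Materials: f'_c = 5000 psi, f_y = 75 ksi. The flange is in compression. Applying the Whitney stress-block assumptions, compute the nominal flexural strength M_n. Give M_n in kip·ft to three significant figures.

Tension: T = A_s f_y = 3.32 × 75 = 249 kips.
Try a within the flange: a = T/(0.85 f'_c b_f) = 249/(0.85 × 5 × 33) = 1.775 in.
Since a = 1.775 ≤ h_f = 3.5 in, the stress block lies entirely in the flange; analyse as a rectangular beam of width b_f.
M_n = T(d − a/2) = 249 × (20.1 − 0.8875) = 4783.9 kip·in.
M_n = 4783.9/12 = 398.66 kip·ft.

M_n ≈ 399 kip·ft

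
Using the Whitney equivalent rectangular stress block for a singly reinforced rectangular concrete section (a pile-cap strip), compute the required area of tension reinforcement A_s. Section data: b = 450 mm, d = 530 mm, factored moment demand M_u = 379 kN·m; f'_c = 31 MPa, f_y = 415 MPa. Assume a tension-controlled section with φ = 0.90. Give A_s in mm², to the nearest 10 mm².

M_n = M_u/φ = 379/0.90 = 421.111 kN·m.
With M_n = 0.85 f'_c a b (d − a/2), solve the quadratic for a:
a = d − √(d² − 2M_n/(0.85 f'_c b)) = 530 − √(530² − 2 × 421.111×10⁶/(0.85 × 31 × 450)) = 71.88 mm.
A_s = 0.85 f'_c a b / f_y = 0.85 × 31 × 71.88 × 450 / 415 = 2053.8 mm².

A_s ≈ 2050 mm²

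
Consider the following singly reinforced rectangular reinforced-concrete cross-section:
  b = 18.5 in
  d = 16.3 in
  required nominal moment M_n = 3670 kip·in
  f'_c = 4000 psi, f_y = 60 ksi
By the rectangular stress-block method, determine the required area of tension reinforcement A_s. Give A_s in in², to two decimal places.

A_s ≈ 4.29 in²

From M_n = 0.85 f'_c a b (d − a/2):
a = d − √(d² − 2M_n/(0.85 f'_c b)) = 16.3 − √(16.3² − 2 × 3670/(0.85 × 4 × 18.5)) = 4.094 in.
A_s = 0.85 f'_c a b / f_y = 0.85 × 4 × 4.094 × 18.5 / 60 = 4.292 in².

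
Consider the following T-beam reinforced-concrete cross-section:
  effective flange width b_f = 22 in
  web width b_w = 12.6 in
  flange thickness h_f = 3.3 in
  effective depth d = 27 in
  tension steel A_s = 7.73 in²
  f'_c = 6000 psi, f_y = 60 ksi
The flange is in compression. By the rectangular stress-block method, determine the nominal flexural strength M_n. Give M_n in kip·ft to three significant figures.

Tension: T = A_s f_y = 7.73 × 60 = 463.8 kips.
Try a within the flange: a = T/(0.85 f'_c b_f) = 463.8/(0.85 × 6 × 22) = 4.134 in.
a = 4.134 > h_f = 3.3 in: the block extends into the web. Split into flange-overhang and web parts.
C_f = 0.85 f'_c (b_f − b_w) h_f = 0.85 × 6 × (22 − 12.6) × 3.3 = 158.2 kips.
Remaining web compression depth: a_w = (T − C_f)/(0.85 f'_c b_w) = (463.8 − 158.2)/(0.85 × 6 × 12.6) = 4.756 in.
M_n = C_f(d − h_f/2) + (T − C_f)(d − a_w/2) = 158.2 × (27 − 1.65) + 305.6 × (27 − 2.378) = 4010.4 + 7524.5 = 11534.9 kip·in.
M_n = 11534.9/12 = 961.24 kip·ft.

M_n ≈ 961 kip·ft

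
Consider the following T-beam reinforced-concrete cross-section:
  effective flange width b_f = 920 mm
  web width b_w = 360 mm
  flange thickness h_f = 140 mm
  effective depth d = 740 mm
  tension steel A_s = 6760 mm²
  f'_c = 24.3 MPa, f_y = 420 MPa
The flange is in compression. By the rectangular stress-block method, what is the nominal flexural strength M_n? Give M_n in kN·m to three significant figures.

Tension: T = A_s f_y = 6760 × 420 = 2839200 N.
Try a within the flange: a = T/(0.85 f'_c b_f) = 2839200/(0.85 × 24.3 × 920) = 149.41 mm.
a = 149.41 > h_f = 140 mm: the block extends into the web. Split into flange-overhang and web parts.
C_f = 0.85 f'_c (b_f − b_w) h_f = 0.85 × 24.3 × (920 − 360) × 140 = 1619352 N.
Remaining web compression depth: a_w = (T − C_f)/(0.85 f'_c b_w) = (2839200 − 1619352)/(0.85 × 24.3 × 360) = 164.05 mm.
M_n = C_f(d − h_f/2) + (T − C_f)(d − a_w/2) = 1619352 × (740 − 70) + 1219848 × (740 − 82.025) = 1084.97 + 802.63 = 1887.60 × 10⁶ N·mm.
M_n = 1887.60 kN·m.

M_n ≈ 1890 kN·m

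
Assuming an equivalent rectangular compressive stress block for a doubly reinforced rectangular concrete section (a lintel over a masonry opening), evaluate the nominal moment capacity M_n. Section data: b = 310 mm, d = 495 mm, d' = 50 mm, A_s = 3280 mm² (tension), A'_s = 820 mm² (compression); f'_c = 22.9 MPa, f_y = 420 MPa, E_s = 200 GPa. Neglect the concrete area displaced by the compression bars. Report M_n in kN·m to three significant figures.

Assume both tension and compression steel yield.
Net tension couple steel: A_s − A'_s = 2460 mm².
a = (A_s − A'_s) f_y / (0.85 f'_c b) = 1033200/(0.85 × 22.9 × 310) = 171.23 mm.
c = a/β₁ = 171.23/0.85 = 201.45 mm; ε'_s = 0.003(c − d')/c = 0.0023 ≥ f_y/E_s = 0.0021, so compression steel does yield.
M_n = (A_s − A'_s) f_y (d − a/2) + A'_s f_y (d − d') = [1033200 × (495 − 85.615) + 344400 × (495 − 50)] × 10⁻⁶ = 422.98 + 153.26 = 576.24 kN·m.

M_n ≈ 576 kN·m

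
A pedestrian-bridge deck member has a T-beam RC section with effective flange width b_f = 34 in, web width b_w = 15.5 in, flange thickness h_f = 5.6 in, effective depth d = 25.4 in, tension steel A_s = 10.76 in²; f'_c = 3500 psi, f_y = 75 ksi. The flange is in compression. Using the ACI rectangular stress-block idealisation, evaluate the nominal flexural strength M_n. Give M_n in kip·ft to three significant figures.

Tension: T = A_s f_y = 10.76 × 75 = 807 kips.
Try a within the flange: a = T/(0.85 f'_c b_f) = 807/(0.85 × 3.5 × 34) = 7.978 in.
a = 7.978 > h_f = 5.6 in: the block extends into the web. Split into flange-overhang and web parts.
C_f = 0.85 f'_c (b_f − b_w) h_f = 0.85 × 3.5 × (34 − 15.5) × 5.6 = 308.2 kips.
Remaining web compression depth: a_w = (T − C_f)/(0.85 f'_c b_w) = (807 − 308.2)/(0.85 × 3.5 × 15.5) = 10.817 in.
M_n = C_f(d − h_f/2) + (T − C_f)(d − a_w/2) = 308.2 × (25.4 − 2.8) + 498.8 × (25.4 − 5.4085) = 6965.3 + 9971.8 = 16937.1 kip·in.
M_n = 16937.1/12 = 1411.43 kip·ft.

M_n ≈ 1410 kip·ft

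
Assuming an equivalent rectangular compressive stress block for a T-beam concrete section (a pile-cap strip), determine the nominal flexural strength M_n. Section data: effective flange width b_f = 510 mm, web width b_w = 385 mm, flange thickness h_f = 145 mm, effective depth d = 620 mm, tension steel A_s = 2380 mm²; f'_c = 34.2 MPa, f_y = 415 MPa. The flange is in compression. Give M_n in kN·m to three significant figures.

Tension: T = A_s f_y = 2380 × 415 = 987700 N.
Try a within the flange: a = T/(0.85 f'_c b_f) = 987700/(0.85 × 34.2 × 510) = 66.62 mm.
Since a = 66.62 ≤ h_f = 145 mm, the stress block lies entirely in the flange; analyse as a rectangular beam of width b_f.
M_n = T(d − a/2) = 987700 × (620 − 33.31) = 579.47 × 10⁶ N·mm.
M_n = 579.47 kN·m.

M_n ≈ 579 kN·m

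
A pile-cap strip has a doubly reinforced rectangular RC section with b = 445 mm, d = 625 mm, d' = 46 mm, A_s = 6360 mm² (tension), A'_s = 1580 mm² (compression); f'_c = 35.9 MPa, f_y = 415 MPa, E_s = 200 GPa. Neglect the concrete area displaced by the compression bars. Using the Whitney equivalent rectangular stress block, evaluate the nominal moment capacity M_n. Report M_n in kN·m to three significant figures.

M_n ≈ 1470 kN·m

Assume both tension and compression steel yield.
Net tension couple steel: A_s − A'_s = 4780 mm².
a = (A_s − A'_s) f_y / (0.85 f'_c b) = 1983700/(0.85 × 35.9 × 445) = 146.08 mm.
c = a/β₁ = 146.08/0.794 = 183.98 mm; ε'_s = 0.003(c − d')/c = 0.0022 ≥ f_y/E_s = 0.0021, so compression steel does yield.
M_n = (A_s − A'_s) f_y (d − a/2) + A'_s f_y (d − d') = [1983700 × (625 − 73.04) + 655700 × (625 − 46)] × 10⁻⁶ = 1094.92 + 379.65 = 1474.57 kN·m.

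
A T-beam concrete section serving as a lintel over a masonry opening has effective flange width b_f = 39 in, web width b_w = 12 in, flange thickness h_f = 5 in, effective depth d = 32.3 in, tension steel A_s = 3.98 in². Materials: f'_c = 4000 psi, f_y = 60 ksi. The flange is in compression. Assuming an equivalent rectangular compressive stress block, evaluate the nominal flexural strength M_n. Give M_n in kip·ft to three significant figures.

Tension: T = A_s f_y = 3.98 × 60 = 238.8 kips.
Try a within the flange: a = T/(0.85 f'_c b_f) = 238.8/(0.85 × 4 × 39) = 1.801 in.
Since a = 1.801 ≤ h_f = 5 in, the stress block lies entirely in the flange; analyse as a rectangular beam of width b_f.
M_n = T(d − a/2) = 238.8 × (32.3 − 0.9005) = 7498.2 kip·in.
M_n = 7498.2/12 = 624.85 kip·ft.

M_n ≈ 625 kip·ft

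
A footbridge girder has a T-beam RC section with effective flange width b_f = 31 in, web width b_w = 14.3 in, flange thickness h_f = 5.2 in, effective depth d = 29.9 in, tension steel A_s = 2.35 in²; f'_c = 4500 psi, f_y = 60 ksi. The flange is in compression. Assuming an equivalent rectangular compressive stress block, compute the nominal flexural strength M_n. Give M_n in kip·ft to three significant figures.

Tension: T = A_s f_y = 2.35 × 60 = 141 kips.
Try a within the flange: a = T/(0.85 f'_c b_f) = 141/(0.85 × 4.5 × 31) = 1.189 in.
Since a = 1.189 ≤ h_f = 5.2 in, the stress block lies entirely in the flange; analyse as a rectangular beam of width b_f.
M_n = T(d − a/2) = 141 × (29.9 − 0.5945) = 4132.1 kip·in.
M_n = 4132.1/12 = 344.34 kip·ft.

M_n ≈ 344 kip·ft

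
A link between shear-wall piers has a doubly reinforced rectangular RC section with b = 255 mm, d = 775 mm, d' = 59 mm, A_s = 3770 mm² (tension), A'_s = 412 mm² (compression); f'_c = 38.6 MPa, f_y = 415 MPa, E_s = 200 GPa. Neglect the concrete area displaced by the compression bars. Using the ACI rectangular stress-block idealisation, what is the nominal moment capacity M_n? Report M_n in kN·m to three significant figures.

Assume both tension and compression steel yield.
Net tension couple steel: A_s − A'_s = 3358 mm².
a = (A_s − A'_s) f_y / (0.85 f'_c b) = 1393570/(0.85 × 38.6 × 255) = 166.56 mm.
c = a/β₁ = 166.56/0.774 = 215.19 mm; ε'_s = 0.003(c − d')/c = 0.0022 ≥ f_y/E_s = 0.0021, so compression steel does yield.
M_n = (A_s − A'_s) f_y (d − a/2) + A'_s f_y (d − d') = [1393570 × (775 − 83.28) + 170980 × (775 − 59)] × 10⁻⁶ = 963.96 + 122.42 = 1086.38 kN·m.

M_n ≈ 1090 kN·m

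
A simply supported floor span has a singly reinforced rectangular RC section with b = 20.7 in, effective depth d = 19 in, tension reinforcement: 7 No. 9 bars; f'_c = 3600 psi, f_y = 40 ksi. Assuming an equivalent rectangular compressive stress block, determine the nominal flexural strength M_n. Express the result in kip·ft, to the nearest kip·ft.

M_n ≈ 392 kip·ft

A_s = 7 × 1 = 7 in².
T = A_s f_y = 7 × 40 = 280 kips.
a = T/(0.85 f'_c b) = 280/(0.85 × 3.6 × 20.7) = 4.420 in.
M_n = T(d − a/2) = 280 × (19 − 2.21) = 4701.2 kip·in = 4701.2/12 = 391.77 kip·ft.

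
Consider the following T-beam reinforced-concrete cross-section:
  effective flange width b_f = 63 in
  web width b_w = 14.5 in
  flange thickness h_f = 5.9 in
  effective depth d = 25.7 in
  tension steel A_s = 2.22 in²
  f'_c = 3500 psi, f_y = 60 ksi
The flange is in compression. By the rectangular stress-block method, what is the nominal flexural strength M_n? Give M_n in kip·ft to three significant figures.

M_n ≈ 281 kip·ft

Tension: T = A_s f_y = 2.22 × 60 = 133.2 kips.
Try a within the flange: a = T/(0.85 f'_c b_f) = 133.2/(0.85 × 3.5 × 63) = 0.711 in.
Since a = 0.711 ≤ h_f = 5.9 in, the stress block lies entirely in the flange; analyse as a rectangular beam of width b_f.
M_n = T(d − a/2) = 133.2 × (25.7 − 0.3555) = 3375.9 kip·in.
M_n = 3375.9/12 = 281.33 kip·ft.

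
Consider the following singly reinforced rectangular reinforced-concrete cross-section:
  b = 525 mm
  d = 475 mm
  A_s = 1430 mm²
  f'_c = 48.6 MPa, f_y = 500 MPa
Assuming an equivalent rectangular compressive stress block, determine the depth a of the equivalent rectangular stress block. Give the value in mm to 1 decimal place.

T = A_s f_y = 1430 × 500 = 715000 N = 715 kN.
Setting C = 0.85 f'_c a b equal to T: a = 715000/(0.85 × 48.6 × 525) = 33.0 mm.

a ≈ 33.0 mm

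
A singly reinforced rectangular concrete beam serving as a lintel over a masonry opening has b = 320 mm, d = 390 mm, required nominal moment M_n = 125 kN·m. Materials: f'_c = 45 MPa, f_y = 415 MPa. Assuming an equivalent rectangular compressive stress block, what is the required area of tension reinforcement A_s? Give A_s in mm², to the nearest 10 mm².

With M_n = 0.85 f'_c a b (d − a/2), solve the quadratic for a:
a = d − √(d² − 2M_n/(0.85 f'_c b)) = 390 − √(390² − 2 × 125×10⁶/(0.85 × 45 × 320)) = 27.13 mm.
A_s = 0.85 f'_c a b / f_y = 0.85 × 45 × 27.13 × 320 / 415 = 800.2 mm².

A_s ≈ 800 mm²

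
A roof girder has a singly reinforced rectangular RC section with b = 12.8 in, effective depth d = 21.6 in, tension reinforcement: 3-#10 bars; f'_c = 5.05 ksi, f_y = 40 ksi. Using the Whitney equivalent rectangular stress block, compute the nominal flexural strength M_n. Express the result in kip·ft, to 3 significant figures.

M_n ≈ 257 kip·ft

A_s = 3 × 1.27 = 3.81 in².
T = A_s f_y = 3.81 × 40 = 152.4 kips.
a = T/(0.85 f'_c b) = 152.4/(0.85 × 5.05 × 12.8) = 2.774 in.
M_n = T(d − a/2) = 152.4 × (21.6 − 1.387) = 3080.5 kip·in = 3080.5/12 = 256.71 kip·ft.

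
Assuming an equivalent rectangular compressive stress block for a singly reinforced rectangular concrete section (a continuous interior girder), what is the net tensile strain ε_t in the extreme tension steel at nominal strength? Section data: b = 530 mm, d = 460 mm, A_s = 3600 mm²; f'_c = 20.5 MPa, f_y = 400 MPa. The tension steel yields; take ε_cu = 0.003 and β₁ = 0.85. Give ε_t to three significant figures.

a = A_s f_y/(0.85 f'_c b) = 155.92 mm.
β₁ = 0.85, so c = a/β₁ = 155.92/0.85 = 183.44 mm.
From the linear strain diagram with ε_cu = 0.003: ε_t = 0.003 (d − c)/c = 0.003 × (460 − 183.44)/183.44 = 0.00452.
ε_t is between 0.004 and 0.005 — transition zone.

ε_t ≈ 0.00452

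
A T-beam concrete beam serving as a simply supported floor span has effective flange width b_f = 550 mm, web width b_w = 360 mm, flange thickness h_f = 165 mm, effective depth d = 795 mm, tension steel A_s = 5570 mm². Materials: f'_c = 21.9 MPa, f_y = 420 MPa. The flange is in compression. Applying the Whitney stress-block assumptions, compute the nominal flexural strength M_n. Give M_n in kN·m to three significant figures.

M_n ≈ 1580 kN·m

Tension: T = A_s f_y = 5570 × 420 = 2339400 N.
Try a within the flange: a = T/(0.85 f'_c b_f) = 2339400/(0.85 × 21.9 × 550) = 228.50 mm.
a = 228.50 > h_f = 165 mm: the block extends into the web. Split into flange-overhang and web parts.
C_f = 0.85 f'_c (b_f − b_w) h_f = 0.85 × 21.9 × (550 − 360) × 165 = 583580 N.
Remaining web compression depth: a_w = (T − C_f)/(0.85 f'_c b_w) = (2339400 − 583580)/(0.85 × 21.9 × 360) = 262.01 mm.
M_n = C_f(d − h_f/2) + (T − C_f)(d − a_w/2) = 583580 × (795 − 82.5) + 1755820 × (795 − 131.005) = 415.80 + 1165.86 = 1581.66 × 10⁶ N·mm.
M_n = 1581.66 kN·m.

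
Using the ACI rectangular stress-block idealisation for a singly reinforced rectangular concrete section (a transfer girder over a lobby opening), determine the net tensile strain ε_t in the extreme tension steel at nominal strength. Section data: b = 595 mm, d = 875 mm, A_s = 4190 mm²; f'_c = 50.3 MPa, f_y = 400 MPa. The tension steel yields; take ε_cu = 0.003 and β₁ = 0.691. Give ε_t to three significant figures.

a = A_s f_y/(0.85 f'_c b) = 65.88 mm.
β₁ = 0.691, so c = a/β₁ = 65.88/0.691 = 95.34 mm.
From the linear strain diagram with ε_cu = 0.003: ε_t = 0.003 (d − c)/c = 0.003 × (875 − 95.34)/95.34 = 0.0245.
Since ε_t ≥ 0.005, the section is tension-controlled.

ε_t ≈ 0.0245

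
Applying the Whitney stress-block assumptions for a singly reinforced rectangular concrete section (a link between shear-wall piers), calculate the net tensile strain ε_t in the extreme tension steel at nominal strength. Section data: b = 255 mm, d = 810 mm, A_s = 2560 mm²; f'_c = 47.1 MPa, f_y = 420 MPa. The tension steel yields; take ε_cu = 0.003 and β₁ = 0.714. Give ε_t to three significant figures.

a = A_s f_y/(0.85 f'_c b) = 105.32 mm.
β₁ = 0.714, so c = a/β₁ = 105.32/0.714 = 147.51 mm.
From the linear strain diagram with ε_cu = 0.003: ε_t = 0.003 (d − c)/c = 0.003 × (810 − 147.51)/147.51 = 0.0135.
Since ε_t ≥ 0.005, the section is tension-controlled.

ε_t ≈ 0.0135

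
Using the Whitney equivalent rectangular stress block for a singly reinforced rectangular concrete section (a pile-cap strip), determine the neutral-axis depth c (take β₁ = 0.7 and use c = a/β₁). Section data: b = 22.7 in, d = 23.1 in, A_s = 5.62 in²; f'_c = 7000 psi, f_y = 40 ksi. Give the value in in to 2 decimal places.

c ≈ 2.38 in

T = A_s f_y = 5.62 × 40 = 224.8 kips.
a = T/(0.85 f'_c b) = 224.8/(0.85 × 7 × 22.7) = 1.6644 in.
With β₁ = 0.7, c = a/β₁ = 1.6644/0.7 = 2.38 in.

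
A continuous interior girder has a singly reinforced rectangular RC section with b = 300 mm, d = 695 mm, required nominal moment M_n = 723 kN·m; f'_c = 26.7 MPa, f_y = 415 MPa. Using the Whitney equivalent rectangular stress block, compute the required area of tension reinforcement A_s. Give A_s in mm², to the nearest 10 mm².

A_s ≈ 2870 mm²

With M_n = 0.85 f'_c a b (d − a/2), solve the quadratic for a:
a = d − √(d² − 2M_n/(0.85 f'_c b)) = 695 − √(695² − 2 × 723×10⁶/(0.85 × 26.7 × 300)) = 174.77 mm.
A_s = 0.85 f'_c a b / f_y = 0.85 × 26.7 × 174.77 × 300 / 415 = 2867.3 mm².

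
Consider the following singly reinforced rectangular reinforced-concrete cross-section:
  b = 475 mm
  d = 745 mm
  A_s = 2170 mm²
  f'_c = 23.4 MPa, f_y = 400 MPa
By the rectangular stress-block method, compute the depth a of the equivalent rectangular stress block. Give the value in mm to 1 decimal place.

a ≈ 91.9 mm

T = A_s f_y = 2170 × 400 = 868000 N = 868 kN.
Setting C = 0.85 f'_c a b equal to T: a = 868000/(0.85 × 23.4 × 475) = 91.9 mm.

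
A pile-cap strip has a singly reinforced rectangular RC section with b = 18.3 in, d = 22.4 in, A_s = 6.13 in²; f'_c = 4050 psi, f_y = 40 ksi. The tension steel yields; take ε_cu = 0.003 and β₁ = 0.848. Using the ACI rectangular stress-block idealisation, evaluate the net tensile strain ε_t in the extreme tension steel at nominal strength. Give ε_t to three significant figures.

ε_t ≈ 0.0116

a = A_s f_y/(0.85 f'_c b) = 3.892 in.
β₁ = 0.848, so c = a/β₁ = 3.892/0.848 = 4.590 in.
From the linear strain diagram with ε_cu = 0.003: ε_t = 0.003 (d − c)/c = 0.003 × (22.4 − 4.590)/4.590 = 0.0116.
Since ε_t ≥ 0.005, the section is tension-controlled.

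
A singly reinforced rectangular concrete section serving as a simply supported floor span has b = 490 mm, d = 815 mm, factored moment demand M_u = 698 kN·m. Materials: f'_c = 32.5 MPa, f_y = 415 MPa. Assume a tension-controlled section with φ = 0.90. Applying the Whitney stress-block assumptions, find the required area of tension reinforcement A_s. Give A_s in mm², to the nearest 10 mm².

M_n = M_u/φ = 698/0.90 = 775.556 kN·m.
With M_n = 0.85 f'_c a b (d − a/2), solve the quadratic for a:
a = d − √(d² − 2M_n/(0.85 f'_c b)) = 815 − √(815² − 2 × 775.556×10⁶/(0.85 × 32.5 × 490)) = 73.63 mm.
A_s = 0.85 f'_c a b / f_y = 0.85 × 32.5 × 73.63 × 490 / 415 = 2401.6 mm².

A_s ≈ 2400 mm²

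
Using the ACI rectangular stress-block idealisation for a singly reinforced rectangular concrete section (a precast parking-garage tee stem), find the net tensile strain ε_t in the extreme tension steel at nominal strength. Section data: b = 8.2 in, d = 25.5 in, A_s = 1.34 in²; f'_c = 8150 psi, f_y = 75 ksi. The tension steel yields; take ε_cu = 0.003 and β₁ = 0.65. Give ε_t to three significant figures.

a = A_s f_y/(0.85 f'_c b) = 1.769 in.
β₁ = 0.65, so c = a/β₁ = 1.769/0.65 = 2.722 in.
From the linear strain diagram with ε_cu = 0.003: ε_t = 0.003 (d − c)/c = 0.003 × (25.5 − 2.722)/2.722 = 0.0251.
Since ε_t ≥ 0.005, the section is tension-controlled.

ε_t ≈ 0.0251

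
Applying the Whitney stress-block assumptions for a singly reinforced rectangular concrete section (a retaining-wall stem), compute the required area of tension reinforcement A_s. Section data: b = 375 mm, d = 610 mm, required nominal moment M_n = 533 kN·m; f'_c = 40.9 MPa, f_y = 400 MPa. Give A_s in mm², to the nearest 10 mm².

A_s ≈ 2320 mm²

With M_n = 0.85 f'_c a b (d − a/2), solve the quadratic for a:
a = d − √(d² − 2M_n/(0.85 f'_c b)) = 610 − √(610² − 2 × 533×10⁶/(0.85 × 40.9 × 375)) = 71.18 mm.
A_s = 0.85 f'_c a b / f_y = 0.85 × 40.9 × 71.18 × 375 / 400 = 2319.9 mm².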